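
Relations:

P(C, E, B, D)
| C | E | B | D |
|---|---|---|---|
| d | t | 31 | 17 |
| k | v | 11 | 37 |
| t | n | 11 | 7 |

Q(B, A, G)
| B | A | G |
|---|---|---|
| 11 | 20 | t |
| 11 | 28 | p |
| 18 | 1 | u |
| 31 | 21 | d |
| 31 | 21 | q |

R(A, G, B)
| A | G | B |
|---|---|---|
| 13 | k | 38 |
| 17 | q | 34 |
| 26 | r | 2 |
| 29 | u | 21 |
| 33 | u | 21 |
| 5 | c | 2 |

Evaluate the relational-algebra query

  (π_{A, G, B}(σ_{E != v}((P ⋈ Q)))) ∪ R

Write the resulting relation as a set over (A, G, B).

{(13, k, 38), (17, q, 34), (20, t, 11), (21, d, 31), (21, q, 31), (26, r, 2), (28, p, 11), (29, u, 21), (33, u, 21), (5, c, 2)}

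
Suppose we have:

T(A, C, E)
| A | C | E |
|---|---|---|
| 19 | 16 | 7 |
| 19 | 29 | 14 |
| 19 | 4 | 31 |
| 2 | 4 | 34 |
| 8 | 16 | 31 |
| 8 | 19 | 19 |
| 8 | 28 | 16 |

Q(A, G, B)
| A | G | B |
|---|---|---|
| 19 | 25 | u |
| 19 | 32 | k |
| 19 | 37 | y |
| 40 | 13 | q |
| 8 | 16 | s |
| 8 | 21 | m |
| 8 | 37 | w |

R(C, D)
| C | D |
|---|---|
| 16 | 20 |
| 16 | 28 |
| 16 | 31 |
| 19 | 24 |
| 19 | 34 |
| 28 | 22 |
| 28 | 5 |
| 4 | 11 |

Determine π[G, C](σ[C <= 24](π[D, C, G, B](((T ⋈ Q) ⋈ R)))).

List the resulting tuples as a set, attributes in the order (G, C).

T ⋈ Q (natural join on A): {(19, 16, 7, 25, u), (19, 16, 7, 32, k), (19, 16, 7, 37, y), (19, 29, 14, 25, u), (19, 29, 14, 32, k), (19, 29, 14, 37, y), (19, 4, 31, 25, u), (19, 4, 31, 32, k), (19, 4, 31, 37, y), (8, 16, 31, 16, s), (8, 16, 31, 21, m), (8, 16, 31, 37, w), (8, 19, 19, 16, s), (8, 19, 19, 21, m), (8, 19, 19, 37, w), (8, 28, 16, 16, s), (8, 28, 16, 21, m), (8, 28, 16, 37, w)}
(T ⋈ Q) ⋈ R (natural join on C): {(19, 16, 7, 25, u, 20), (19, 16, 7, 25, u, 28), (19, 16, 7, 25, u, 31), (19, 16, 7, 32, k, 20), (19, 16, 7, 32, k, 28), (19, 16, 7, 32, k, 31), (19, 16, 7, 37, y, 20), (19, 16, 7, 37, y, 28), (19, 16, 7, 37, y, 31), (19, 4, 31, 25, u, 11), (19, 4, 31, 32, k, 11), (19, 4, 31, 37, y, 11), (8, 16, 31, 16, s, 20), (8, 16, 31, 16, s, 28), (8, 16, 31, 16, s, 31), (8, 16, 31, 21, m, 20), (8, 16, 31, 21, m, 28), (8, 16, 31, 21, m, 31), (8, 16, 31, 37, w, 20), (8, 16, 31, 37, w, 28), (8, 16, 31, 37, w, 31), (8, 19, 19, 16, s, 24), (8, 19, 19, 16, s, 34), (8, 19, 19, 21, m, 24), (8, 19, 19, 21, m, 34), (8, 19, 19, 37, w, 24), (8, 19, 19, 37, w, 34), (8, 28, 16, 16, s, 22), (8, 28, 16, 16, s, 5), (8, 28, 16, 21, m, 22), (8, 28, 16, 21, m, 5), (8, 28, 16, 37, w, 22), (8, 28, 16, 37, w, 5)}
π[D, C, G, B]: project onto (D, C, G, B) → {(11, 4, 25, u), (11, 4, 32, k), (11, 4, 37, y), (20, 16, 16, s), (20, 16, 21, m), (20, 16, 25, u), (20, 16, 32, k), (20, 16, 37, w), (20, 16, 37, y), (22, 28, 16, s), (22, 28, 21, m), (22, 28, 37, w), (24, 19, 16, s), (24, 19, 21, m), (24, 19, 37, w), (28, 16, 16, s), (28, 16, 21, m), (28, 16, 25, u), (28, 16, 32, k), (28, 16, 37, w), (28, 16, 37, y), (31, 16, 16, s), (31, 16, 21, m), (31, 16, 25, u), (31, 16, 32, k), (31, 16, 37, w), (31, 16, 37, y), (34, 19, 16, s), (34, 19, 21, m), (34, 19, 37, w), (5, 28, 16, s), (5, 28, 21, m), (5, 28, 37, w)}
σ[C <= 24]: keep tuples satisfying C <= 24 → {(11, 4, 25, u), (11, 4, 32, k), (11, 4, 37, y), (20, 16, 16, s), (20, 16, 21, m), (20, 16, 25, u), (20, 16, 32, k), (20, 16, 37, w), (20, 16, 37, y), (24, 19, 16, s), (24, 19, 21, m), (24, 19, 37, w), (28, 16, 16, s), (28, 16, 21, m), (28, 16, 25, u), (28, 16, 32, k), (28, 16, 37, w), (28, 16, 37, y), (31, 16, 16, s), (31, 16, 21, m), (31, 16, 25, u), (31, 16, 32, k), (31, 16, 37, w), (31, 16, 37, y), (34, 19, 16, s), (34, 19, 21, m), (34, 19, 37, w)}
π[G, C]: project onto (G, C) (16 duplicate(s) eliminated) → {(16, 16), (16, 19), (21, 16), (21, 19), (25, 16), (25, 4), (32, 16), (32, 4), (37, 16), (37, 19), (37, 4)}

{(16, 16), (16, 19), (21, 16), (21, 19), (25, 16), (25, 4), (32, 16), (32, 4), (37, 16), (37, 19), (37, 4)}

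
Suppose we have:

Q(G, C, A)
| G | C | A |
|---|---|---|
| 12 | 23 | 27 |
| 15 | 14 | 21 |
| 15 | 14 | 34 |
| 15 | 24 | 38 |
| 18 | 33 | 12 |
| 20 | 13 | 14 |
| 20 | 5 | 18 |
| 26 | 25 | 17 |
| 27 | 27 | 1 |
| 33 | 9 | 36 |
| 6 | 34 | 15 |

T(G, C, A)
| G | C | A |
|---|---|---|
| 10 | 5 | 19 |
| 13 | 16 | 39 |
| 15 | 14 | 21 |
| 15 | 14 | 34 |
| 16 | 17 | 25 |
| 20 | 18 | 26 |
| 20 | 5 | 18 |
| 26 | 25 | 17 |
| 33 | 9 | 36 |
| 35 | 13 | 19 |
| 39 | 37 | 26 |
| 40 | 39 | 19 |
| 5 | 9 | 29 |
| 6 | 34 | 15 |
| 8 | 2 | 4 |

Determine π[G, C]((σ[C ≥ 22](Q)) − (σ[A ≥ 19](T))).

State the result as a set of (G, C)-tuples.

{(12, 23), (15, 24), (18, 33), (26, 25), (27, 27), (6, 34)}

Apply σ_{C ≥ 22}; surviving tuples: {(12, 23, 27), (15, 24, 38), (18, 33, 12), (26, 25, 17), (27, 27, 1), (6, 34, 15)}
Apply σ_{A ≥ 19}; surviving tuples: {(10, 5, 19), (13, 16, 39), (15, 14, 21), (15, 14, 34), (16, 17, 25), (20, 18, 26), (33, 9, 36), (35, 13, 19), (39, 37, 26), (40, 39, 19), (5, 9, 29)}
Taking the difference: {(12, 23, 27), (15, 24, 38), (18, 33, 12), (26, 25, 17), (27, 27, 1), (6, 34, 15)}
Keep only column(s) G, C: {(12, 23), (15, 24), (18, 33), (26, 25), (27, 27), (6, 34)}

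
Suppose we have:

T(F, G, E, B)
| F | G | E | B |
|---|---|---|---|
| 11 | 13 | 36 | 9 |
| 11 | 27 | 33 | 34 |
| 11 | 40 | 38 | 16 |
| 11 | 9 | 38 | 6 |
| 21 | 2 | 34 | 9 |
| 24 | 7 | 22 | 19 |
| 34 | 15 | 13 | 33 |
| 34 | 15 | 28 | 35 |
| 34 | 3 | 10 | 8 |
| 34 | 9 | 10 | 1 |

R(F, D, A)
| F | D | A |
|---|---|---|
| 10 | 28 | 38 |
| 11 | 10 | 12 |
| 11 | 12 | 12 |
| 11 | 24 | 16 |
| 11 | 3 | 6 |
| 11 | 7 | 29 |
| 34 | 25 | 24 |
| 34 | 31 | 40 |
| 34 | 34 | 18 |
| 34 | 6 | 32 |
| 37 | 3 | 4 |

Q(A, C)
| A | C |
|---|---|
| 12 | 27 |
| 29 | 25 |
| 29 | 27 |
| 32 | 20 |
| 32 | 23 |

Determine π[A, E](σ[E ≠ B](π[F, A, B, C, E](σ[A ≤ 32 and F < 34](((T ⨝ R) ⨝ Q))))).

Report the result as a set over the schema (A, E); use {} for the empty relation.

T ⋈ R (natural join on F): {(11, 13, 36, 9, 10, 12), (11, 13, 36, 9, 12, 12), (11, 13, 36, 9, 24, 16), (11, 13, 36, 9, 3, 6), (11, 13, 36, 9, 7, 29), (11, 27, 33, 34, 10, 12), (11, 27, 33, 34, 12, 12), (11, 27, 33, 34, 24, 16), (11, 27, 33, 34, 3, 6), (11, 27, 33, 34, 7, 29), (11, 40, 38, 16, 10, 12), (11, 40, 38, 16, 12, 12), (11, 40, 38, 16, 24, 16), (11, 40, 38, 16, 3, 6), (11, 40, 38, 16, 7, 29), (11, 9, 38, 6, 10, 12), (11, 9, 38, 6, 12, 12), (11, 9, 38, 6, 24, 16), (11, 9, 38, 6, 3, 6), (11, 9, 38, 6, 7, 29), (34, 15, 13, 33, 25, 24), (34, 15, 13, 33, 31, 40), (34, 15, 13, 33, 34, 18), (34, 15, 13, 33, 6, 32), (34, 15, 28, 35, 25, 24), (34, 15, 28, 35, 31, 40), (34, 15, 28, 35, 34, 18), (34, 15, 28, 35, 6, 32), (34, 3, 10, 8, 25, 24), (34, 3, 10, 8, 31, 40), (34, 3, 10, 8, 34, 18), (34, 3, 10, 8, 6, 32), (34, 9, 10, 1, 25, 24), (34, 9, 10, 1, 31, 40), (34, 9, 10, 1, 34, 18), (34, 9, 10, 1, 6, 32)}
(T ⨝ R) ⋈ Q (natural join on A): {(11, 13, 36, 9, 10, 12, 27), (11, 13, 36, 9, 12, 12, 27), (11, 13, 36, 9, 7, 29, 25), (11, 13, 36, 9, 7, 29, 27), (11, 27, 33, 34, 10, 12, 27), (11, 27, 33, 34, 12, 12, 27), (11, 27, 33, 34, 7, 29, 25), (11, 27, 33, 34, 7, 29, 27), (11, 40, 38, 16, 10, 12, 27), (11, 40, 38, 16, 12, 12, 27), (11, 40, 38, 16, 7, 29, 25), (11, 40, 38, 16, 7, 29, 27), (11, 9, 38, 6, 10, 12, 27), (11, 9, 38, 6, 12, 12, 27), (11, 9, 38, 6, 7, 29, 25), (11, 9, 38, 6, 7, 29, 27), (34, 15, 13, 33, 6, 32, 20), (34, 15, 13, 33, 6, 32, 23), (34, 15, 28, 35, 6, 32, 20), (34, 15, 28, 35, 6, 32, 23), (34, 3, 10, 8, 6, 32, 20), (34, 3, 10, 8, 6, 32, 23), (34, 9, 10, 1, 6, 32, 20), (34, 9, 10, 1, 6, 32, 23)}
Filtering on A ≤ 32 and F < 34 leaves {(11, 13, 36, 9, 10, 12, 27), (11, 13, 36, 9, 12, 12, 27), (11, 13, 36, 9, 7, 29, 25), (11, 13, 36, 9, 7, 29, 27), (11, 27, 33, 34, 10, 12, 27), (11, 27, 33, 34, 12, 12, 27), (11, 27, 33, 34, 7, 29, 25), (11, 27, 33, 34, 7, 29, 27), (11, 40, 38, 16, 10, 12, 27), (11, 40, 38, 16, 12, 12, 27), (11, 40, 38, 16, 7, 29, 25), (11, 40, 38, 16, 7, 29, 27), (11, 9, 38, 6, 10, 12, 27), (11, 9, 38, 6, 12, 12, 27), (11, 9, 38, 6, 7, 29, 25), (11, 9, 38, 6, 7, 29, 27)}.
Projecting to F, A, B, C, E (4 duplicate(s) eliminated): {(11, 12, 16, 27, 38), (11, 12, 34, 27, 33), (11, 12, 6, 27, 38), (11, 12, 9, 27, 36), (11, 29, 16, 25, 38), (11, 29, 16, 27, 38), (11, 29, 34, 25, 33), (11, 29, 34, 27, 33), (11, 29, 6, 25, 38), (11, 29, 6, 27, 38), (11, 29, 9, 25, 36), (11, 29, 9, 27, 36)}
Filtering on E ≠ B leaves {(11, 12, 16, 27, 38), (11, 12, 34, 27, 33), (11, 12, 6, 27, 38), (11, 12, 9, 27, 36), (11, 29, 16, 25, 38), (11, 29, 16, 27, 38), (11, 29, 34, 25, 33), (11, 29, 34, 27, 33), (11, 29, 6, 25, 38), (11, 29, 6, 27, 38), (11, 29, 9, 25, 36), (11, 29, 9, 27, 36)}.
Projecting to A, E (6 duplicate(s) eliminated): {(12, 33), (12, 36), (12, 38), (29, 33), (29, 36), (29, 38)}

{(12, 33), (12, 36), (12, 38), (29, 33), (29, 36), (29, 38)}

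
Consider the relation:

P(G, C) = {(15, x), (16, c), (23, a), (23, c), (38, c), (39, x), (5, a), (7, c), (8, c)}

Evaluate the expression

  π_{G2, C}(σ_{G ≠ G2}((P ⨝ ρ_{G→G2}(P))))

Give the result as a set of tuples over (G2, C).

ρ[G→G2]: schema becomes (G2, C); tuples unchanged.
Natural join on C: {(15, x, 15), (15, x, 39), (16, c, 16), (16, c, 23), (16, c, 38), (16, c, 7), (16, c, 8), (23, a, 23), (23, a, 5), (23, c, 16), (23, c, 23), (23, c, 38), (23, c, 7), (23, c, 8), (38, c, 16), (38, c, 23), (38, c, 38), (38, c, 7), (38, c, 8), (39, x, 15), (39, x, 39), (5, a, 23), (5, a, 5), (7, c, 16), (7, c, 23), (7, c, 38), (7, c, 7), (7, c, 8), (8, c, 16), (8, c, 23), (8, c, 38), (8, c, 7), (8, c, 8)}
Filtering on G ≠ G2 leaves {(15, x, 39), (16, c, 23), (16, c, 38), (16, c, 7), (16, c, 8), (23, a, 5), (23, c, 16), (23, c, 38), (23, c, 7), (23, c, 8), (38, c, 16), (38, c, 23), (38, c, 7), (38, c, 8), (39, x, 15), (5, a, 23), (7, c, 16), (7, c, 23), (7, c, 38), (7, c, 8), (8, c, 16), (8, c, 23), (8, c, 38), (8, c, 7)}.
Projecting to G2, C (15 duplicate(s) eliminated): {(15, x), (16, c), (23, a), (23, c), (38, c), (39, x), (5, a), (7, c), (8, c)}

{(15, x), (16, c), (23, a), (23, c), (38, c), (39, x), (5, a), (7, c), (8, c)}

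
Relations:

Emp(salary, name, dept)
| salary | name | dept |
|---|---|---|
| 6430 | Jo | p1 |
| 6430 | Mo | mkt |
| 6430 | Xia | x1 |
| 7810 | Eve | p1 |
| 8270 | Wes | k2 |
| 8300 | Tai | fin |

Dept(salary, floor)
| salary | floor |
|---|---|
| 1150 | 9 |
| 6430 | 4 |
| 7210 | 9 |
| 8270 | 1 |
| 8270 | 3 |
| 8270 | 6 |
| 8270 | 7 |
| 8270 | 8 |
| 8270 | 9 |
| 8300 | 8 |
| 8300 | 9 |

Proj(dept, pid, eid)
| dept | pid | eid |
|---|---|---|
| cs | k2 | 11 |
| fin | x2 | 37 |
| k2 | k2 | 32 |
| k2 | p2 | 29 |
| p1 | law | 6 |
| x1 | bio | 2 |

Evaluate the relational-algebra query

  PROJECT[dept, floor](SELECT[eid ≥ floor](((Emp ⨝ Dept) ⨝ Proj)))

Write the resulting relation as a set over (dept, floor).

Joining Emp and Dept on salary yields {(6430, Jo, p1, 4), (6430, Mo, mkt, 4), (6430, Xia, x1, 4), (8270, Wes, k2, 1), (8270, Wes, k2, 3), (8270, Wes, k2, 6), (8270, Wes, k2, 7), (8270, Wes, k2, 8), (8270, Wes, k2, 9), (8300, Tai, fin, 8), (8300, Tai, fin, 9)}.
Joining (Emp ⨝ Dept) and Proj on dept yields {(6430, Jo, p1, 4, law, 6), (6430, Xia, x1, 4, bio, 2), (8270, Wes, k2, 1, k2, 32), (8270, Wes, k2, 1, p2, 29), (8270, Wes, k2, 3, k2, 32), (8270, Wes, k2, 3, p2, 29), (8270, Wes, k2, 6, k2, 32), (8270, Wes, k2, 6, p2, 29), (8270, Wes, k2, 7, k2, 32), (8270, Wes, k2, 7, p2, 29), (8270, Wes, k2, 8, k2, 32), (8270, Wes, k2, 8, p2, 29), (8270, Wes, k2, 9, k2, 32), (8270, Wes, k2, 9, p2, 29), (8300, Tai, fin, 8, x2, 37), (8300, Tai, fin, 9, x2, 37)}.
σ[eid ≥ floor]: keep tuples satisfying eid ≥ floor → {(6430, Jo, p1, 4, law, 6), (8270, Wes, k2, 1, k2, 32), (8270, Wes, k2, 1, p2, 29), (8270, Wes, k2, 3, k2, 32), (8270, Wes, k2, 3, p2, 29), (8270, Wes, k2, 6, k2, 32), (8270, Wes, k2, 6, p2, 29), (8270, Wes, k2, 7, k2, 32), (8270, Wes, k2, 7, p2, 29), (8270, Wes, k2, 8, k2, 32), (8270, Wes, k2, 8, p2, 29), (8270, Wes, k2, 9, k2, 32), (8270, Wes, k2, 9, p2, 29), (8300, Tai, fin, 8, x2, 37), (8300, Tai, fin, 9, x2, 37)}
π[dept, floor]: project onto (dept, floor) (6 duplicate(s) eliminated) → {(fin, 8), (fin, 9), (k2, 1), (k2, 3), (k2, 6), (k2, 7), (k2, 8), (k2, 9), (p1, 4)}

{(fin, 8), (fin, 9), (k2, 1), (k2, 3), (k2, 6), (k2, 7), (k2, 8), (k2, 9), (p1, 4)}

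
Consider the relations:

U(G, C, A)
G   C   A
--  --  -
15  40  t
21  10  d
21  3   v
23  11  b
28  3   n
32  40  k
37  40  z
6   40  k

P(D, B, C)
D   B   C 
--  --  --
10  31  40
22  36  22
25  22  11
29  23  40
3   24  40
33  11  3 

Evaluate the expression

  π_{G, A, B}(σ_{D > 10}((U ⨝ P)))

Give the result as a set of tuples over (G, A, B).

Joining U and P on C yields {(15, 40, t, 10, 31), (15, 40, t, 29, 23), (15, 40, t, 3, 24), (21, 3, v, 33, 11), (23, 11, b, 25, 22), (28, 3, n, 33, 11), (32, 40, k, 10, 31), (32, 40, k, 29, 23), (32, 40, k, 3, 24), (37, 40, z, 10, 31), (37, 40, z, 29, 23), (37, 40, z, 3, 24), (6, 40, k, 10, 31), (6, 40, k, 29, 23), (6, 40, k, 3, 24)}.
σ[D > 10]: keep tuples satisfying D > 10 → {(15, 40, t, 29, 23), (21, 3, v, 33, 11), (23, 11, b, 25, 22), (28, 3, n, 33, 11), (32, 40, k, 29, 23), (37, 40, z, 29, 23), (6, 40, k, 29, 23)}
π_{G, A, B} gives {(15, t, 23), (21, v, 11), (23, b, 22), (28, n, 11), (32, k, 23), (37, z, 23), (6, k, 23)}.

{(15, t, 23), (21, v, 11), (23, b, 22), (28, n, 11), (32, k, 23), (37, z, 23), (6, k, 23)}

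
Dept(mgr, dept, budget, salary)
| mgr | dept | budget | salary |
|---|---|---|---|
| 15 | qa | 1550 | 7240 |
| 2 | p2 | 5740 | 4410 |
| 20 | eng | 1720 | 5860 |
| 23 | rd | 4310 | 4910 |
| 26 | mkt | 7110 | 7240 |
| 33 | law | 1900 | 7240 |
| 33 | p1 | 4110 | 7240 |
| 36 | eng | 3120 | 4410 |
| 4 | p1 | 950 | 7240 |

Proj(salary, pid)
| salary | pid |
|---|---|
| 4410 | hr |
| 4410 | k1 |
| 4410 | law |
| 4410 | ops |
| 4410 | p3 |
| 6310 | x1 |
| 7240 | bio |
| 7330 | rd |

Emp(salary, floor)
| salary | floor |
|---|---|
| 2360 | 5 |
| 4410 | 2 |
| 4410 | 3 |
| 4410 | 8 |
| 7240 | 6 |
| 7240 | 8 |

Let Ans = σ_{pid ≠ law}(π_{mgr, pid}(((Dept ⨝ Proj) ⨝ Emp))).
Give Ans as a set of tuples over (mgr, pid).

Dept ⋈ Proj (natural join on salary): {(15, qa, 1550, 7240, bio), (2, p2, 5740, 4410, hr), (2, p2, 5740, 4410, k1), (2, p2, 5740, 4410, law), (2, p2, 5740, 4410, ops), (2, p2, 5740, 4410, p3), (26, mkt, 7110, 7240, bio), (33, law, 1900, 7240, bio), (33, p1, 4110, 7240, bio), (36, eng, 3120, 4410, hr), (36, eng, 3120, 4410, k1), (36, eng, 3120, 4410, law), (36, eng, 3120, 4410, ops), (36, eng, 3120, 4410, p3), (4, p1, 950, 7240, bio)}
(Dept ⨝ Proj) ⋈ Emp (natural join on salary): {(15, qa, 1550, 7240, bio, 6), (15, qa, 1550, 7240, bio, 8), (2, p2, 5740, 4410, hr, 2), (2, p2, 5740, 4410, hr, 3), (2, p2, 5740, 4410, hr, 8), (2, p2, 5740, 4410, k1, 2), (2, p2, 5740, 4410, k1, 3), (2, p2, 5740, 4410, k1, 8), (2, p2, 5740, 4410, law, 2), (2, p2, 5740, 4410, law, 3), (2, p2, 5740, 4410, law, 8), (2, p2, 5740, 4410, ops, 2), (2, p2, 5740, 4410, ops, 3), (2, p2, 5740, 4410, ops, 8), (2, p2, 5740, 4410, p3, 2), (2, p2, 5740, 4410, p3, 3), (2, p2, 5740, 4410, p3, 8), (26, mkt, 7110, 7240, bio, 6), (26, mkt, 7110, 7240, bio, 8), (33, law, 1900, 7240, bio, 6), (33, law, 1900, 7240, bio, 8), (33, p1, 4110, 7240, bio, 6), (33, p1, 4110, 7240, bio, 8), (36, eng, 3120, 4410, hr, 2), (36, eng, 3120, 4410, hr, 3), (36, eng, 3120, 4410, hr, 8), (36, eng, 3120, 4410, k1, 2), (36, eng, 3120, 4410, k1, 3), (36, eng, 3120, 4410, k1, 8), (36, eng, 3120, 4410, law, 2), (36, eng, 3120, 4410, law, 3), (36, eng, 3120, 4410, law, 8), (36, eng, 3120, 4410, ops, 2), (36, eng, 3120, 4410, ops, 3), (36, eng, 3120, 4410, ops, 8), (36, eng, 3120, 4410, p3, 2), (36, eng, 3120, 4410, p3, 3), (36, eng, 3120, 4410, p3, 8), (4, p1, 950, 7240, bio, 6), (4, p1, 950, 7240, bio, 8)}
Projecting to mgr, pid (26 duplicate(s) eliminated): {(15, bio), (2, hr), (2, k1), (2, law), (2, ops), (2, p3), (26, bio), (33, bio), (36, hr), (36, k1), (36, law), (36, ops), (36, p3), (4, bio)}
Apply σ_{pid ≠ law}; surviving tuples: {(15, bio), (2, hr), (2, k1), (2, ops), (2, p3), (26, bio), (33, bio), (36, hr), (36, k1), (36, ops), (36, p3), (4, bio)}

{(15, bio), (2, hr), (2, k1), (2, ops), (2, p3), (26, bio), (33, bio), (36, hr), (36, k1), (36, ops), (36, p3), (4, bio)}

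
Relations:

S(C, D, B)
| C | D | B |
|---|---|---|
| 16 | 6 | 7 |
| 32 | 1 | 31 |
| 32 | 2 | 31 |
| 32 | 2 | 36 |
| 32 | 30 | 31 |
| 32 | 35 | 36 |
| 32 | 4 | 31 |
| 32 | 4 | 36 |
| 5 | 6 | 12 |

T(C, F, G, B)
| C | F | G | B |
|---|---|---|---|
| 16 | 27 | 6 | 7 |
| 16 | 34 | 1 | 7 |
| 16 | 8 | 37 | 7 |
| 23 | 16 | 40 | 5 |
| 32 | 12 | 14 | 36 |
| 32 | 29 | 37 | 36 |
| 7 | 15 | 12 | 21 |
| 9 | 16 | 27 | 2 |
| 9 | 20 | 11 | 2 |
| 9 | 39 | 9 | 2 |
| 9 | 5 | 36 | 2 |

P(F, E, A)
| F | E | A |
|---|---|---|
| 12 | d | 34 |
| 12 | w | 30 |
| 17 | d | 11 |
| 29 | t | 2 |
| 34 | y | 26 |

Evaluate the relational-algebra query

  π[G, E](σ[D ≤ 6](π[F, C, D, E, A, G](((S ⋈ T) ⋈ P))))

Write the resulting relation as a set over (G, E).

{(1, y), (14, d), (14, w), (37, t)}

S ⋈ T (natural join on C, B): {(16, 6, 7, 27, 6), (16, 6, 7, 34, 1), (16, 6, 7, 8, 37), (32, 2, 36, 12, 14), (32, 2, 36, 29, 37), (32, 35, 36, 12, 14), (32, 35, 36, 29, 37), (32, 4, 36, 12, 14), (32, 4, 36, 29, 37)}
(S ⋈ T) ⋈ P (natural join on F): {(16, 6, 7, 34, 1, y, 26), (32, 2, 36, 12, 14, d, 34), (32, 2, 36, 12, 14, w, 30), (32, 2, 36, 29, 37, t, 2), (32, 35, 36, 12, 14, d, 34), (32, 35, 36, 12, 14, w, 30), (32, 35, 36, 29, 37, t, 2), (32, 4, 36, 12, 14, d, 34), (32, 4, 36, 12, 14, w, 30), (32, 4, 36, 29, 37, t, 2)}
π[F, C, D, E, A, G]: project onto (F, C, D, E, A, G) → {(12, 32, 2, d, 34, 14), (12, 32, 2, w, 30, 14), (12, 32, 35, d, 34, 14), (12, 32, 35, w, 30, 14), (12, 32, 4, d, 34, 14), (12, 32, 4, w, 30, 14), (29, 32, 2, t, 2, 37), (29, 32, 35, t, 2, 37), (29, 32, 4, t, 2, 37), (34, 16, 6, y, 26, 1)}
Selection D ≤ 6: {(12, 32, 2, d, 34, 14), (12, 32, 2, w, 30, 14), (12, 32, 4, d, 34, 14), (12, 32, 4, w, 30, 14), (29, 32, 2, t, 2, 37), (29, 32, 4, t, 2, 37), (34, 16, 6, y, 26, 1)}
π[G, E]: project onto (G, E) (3 duplicate(s) eliminated) → {(1, y), (14, d), (14, w), (37, t)}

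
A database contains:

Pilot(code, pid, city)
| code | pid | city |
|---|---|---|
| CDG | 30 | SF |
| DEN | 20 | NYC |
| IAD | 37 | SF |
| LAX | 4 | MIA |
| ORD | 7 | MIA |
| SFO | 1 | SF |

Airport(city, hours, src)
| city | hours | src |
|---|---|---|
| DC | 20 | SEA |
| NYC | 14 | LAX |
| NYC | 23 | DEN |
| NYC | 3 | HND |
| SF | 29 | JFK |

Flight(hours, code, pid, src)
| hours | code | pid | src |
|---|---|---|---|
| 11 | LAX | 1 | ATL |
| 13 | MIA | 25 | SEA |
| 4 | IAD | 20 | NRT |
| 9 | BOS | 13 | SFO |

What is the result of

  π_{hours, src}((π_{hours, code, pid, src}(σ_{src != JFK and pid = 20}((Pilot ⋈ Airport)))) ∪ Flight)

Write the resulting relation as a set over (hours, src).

Natural join on city: {(CDG, 30, SF, 29, JFK), (DEN, 20, NYC, 14, LAX), (DEN, 20, NYC, 23, DEN), (DEN, 20, NYC, 3, HND), (IAD, 37, SF, 29, JFK), (SFO, 1, SF, 29, JFK)}
Apply σ_{src != JFK and pid = 20}; surviving tuples: {(DEN, 20, NYC, 14, LAX), (DEN, 20, NYC, 23, DEN), (DEN, 20, NYC, 3, HND)}
Projecting to hours, code, pid, src: {(14, DEN, 20, LAX), (23, DEN, 20, DEN), (3, DEN, 20, HND)}
Union: {(14, DEN, 20, LAX), (23, DEN, 20, DEN), (3, DEN, 20, HND)} with {(11, LAX, 1, ATL), (13, MIA, 25, SEA), (4, IAD, 20, NRT), (9, BOS, 13, SFO)} → {(11, LAX, 1, ATL), (13, MIA, 25, SEA), (14, DEN, 20, LAX), (23, DEN, 20, DEN), (3, DEN, 20, HND), (4, IAD, 20, NRT), (9, BOS, 13, SFO)}
Projecting to hours, src: {(11, ATL), (13, SEA), (14, LAX), (23, DEN), (3, HND), (4, NRT), (9, SFO)}

{(11, ATL), (13, SEA), (14, LAX), (23, DEN), (3, HND), (4, NRT), (9, SFO)}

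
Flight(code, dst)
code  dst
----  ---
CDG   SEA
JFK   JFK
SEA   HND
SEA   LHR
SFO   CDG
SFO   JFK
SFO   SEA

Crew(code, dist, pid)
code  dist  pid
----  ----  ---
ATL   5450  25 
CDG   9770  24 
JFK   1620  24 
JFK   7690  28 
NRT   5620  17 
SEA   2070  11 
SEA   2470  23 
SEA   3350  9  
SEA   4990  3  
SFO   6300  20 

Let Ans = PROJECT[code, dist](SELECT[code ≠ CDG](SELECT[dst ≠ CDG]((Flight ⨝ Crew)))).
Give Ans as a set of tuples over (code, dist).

{(JFK, 1620), (JFK, 7690), (SEA, 2070), (SEA, 2470), (SEA, 3350), (SEA, 4990), (SFO, 6300)}

Flight ⋈ Crew (natural join on code): {(CDG, SEA, 9770, 24), (JFK, JFK, 1620, 24), (JFK, JFK, 7690, 28), (SEA, HND, 2070, 11), (SEA, HND, 2470, 23), (SEA, HND, 3350, 9), (SEA, HND, 4990, 3), (SEA, LHR, 2070, 11), (SEA, LHR, 2470, 23), (SEA, LHR, 3350, 9), (SEA, LHR, 4990, 3), (SFO, CDG, 6300, 20), (SFO, JFK, 6300, 20), (SFO, SEA, 6300, 20)}
Filtering on dst ≠ CDG leaves {(CDG, SEA, 9770, 24), (JFK, JFK, 1620, 24), (JFK, JFK, 7690, 28), (SEA, HND, 2070, 11), (SEA, HND, 2470, 23), (SEA, HND, 3350, 9), (SEA, HND, 4990, 3), (SEA, LHR, 2070, 11), (SEA, LHR, 2470, 23), (SEA, LHR, 3350, 9), (SEA, LHR, 4990, 3), (SFO, JFK, 6300, 20), (SFO, SEA, 6300, 20)}.
Filtering on code ≠ CDG leaves {(JFK, JFK, 1620, 24), (JFK, JFK, 7690, 28), (SEA, HND, 2070, 11), (SEA, HND, 2470, 23), (SEA, HND, 3350, 9), (SEA, HND, 4990, 3), (SEA, LHR, 2070, 11), (SEA, LHR, 2470, 23), (SEA, LHR, 3350, 9), (SEA, LHR, 4990, 3), (SFO, JFK, 6300, 20), (SFO, SEA, 6300, 20)}.
π_{code, dist} gives {(JFK, 1620), (JFK, 7690), (SEA, 2070), (SEA, 2470), (SEA, 3350), (SEA, 4990), (SFO, 6300)} (5 duplicate(s) eliminated).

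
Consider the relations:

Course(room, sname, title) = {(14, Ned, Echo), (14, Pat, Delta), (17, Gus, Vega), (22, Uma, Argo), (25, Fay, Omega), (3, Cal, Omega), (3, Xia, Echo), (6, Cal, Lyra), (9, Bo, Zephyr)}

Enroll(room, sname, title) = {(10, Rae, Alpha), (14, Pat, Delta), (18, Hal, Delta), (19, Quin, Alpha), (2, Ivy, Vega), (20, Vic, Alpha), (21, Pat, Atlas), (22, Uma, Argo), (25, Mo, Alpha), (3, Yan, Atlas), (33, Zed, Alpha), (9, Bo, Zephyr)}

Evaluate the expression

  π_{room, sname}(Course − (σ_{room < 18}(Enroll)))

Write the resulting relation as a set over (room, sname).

σ[room < 18]: keep tuples satisfying room < 18 → {(10, Rae, Alpha), (14, Pat, Delta), (2, Ivy, Vega), (3, Yan, Atlas), (9, Bo, Zephyr)}
Set difference of the two operands is {(14, Ned, Echo), (17, Gus, Vega), (22, Uma, Argo), (25, Fay, Omega), (3, Cal, Omega), (3, Xia, Echo), (6, Cal, Lyra)}.
π_{room, sname} gives {(14, Ned), (17, Gus), (22, Uma), (25, Fay), (3, Cal), (3, Xia), (6, Cal)}.

{(14, Ned), (17, Gus), (22, Uma), (25, Fay), (3, Cal), (3, Xia), (6, Cal)}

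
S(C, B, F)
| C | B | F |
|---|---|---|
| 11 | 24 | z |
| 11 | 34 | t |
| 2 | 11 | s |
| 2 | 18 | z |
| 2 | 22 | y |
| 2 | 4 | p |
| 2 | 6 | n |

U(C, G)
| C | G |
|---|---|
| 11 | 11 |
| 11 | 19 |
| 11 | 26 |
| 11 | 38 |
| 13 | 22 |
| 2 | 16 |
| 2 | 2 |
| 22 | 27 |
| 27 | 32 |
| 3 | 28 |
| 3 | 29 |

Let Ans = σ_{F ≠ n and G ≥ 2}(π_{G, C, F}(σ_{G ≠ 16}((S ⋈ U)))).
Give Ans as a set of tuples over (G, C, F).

{(11, 11, t), (11, 11, z), (19, 11, t), (19, 11, z), (2, 2, p), (2, 2, s), (2, 2, y), (2, 2, z), (26, 11, t), (26, 11, z), (38, 11, t), (38, 11, z)}

Natural join on C: {(11, 24, z, 11), (11, 24, z, 19), (11, 24, z, 26), (11, 24, z, 38), (11, 34, t, 11), (11, 34, t, 19), (11, 34, t, 26), (11, 34, t, 38), (2, 11, s, 16), (2, 11, s, 2), (2, 18, z, 16), (2, 18, z, 2), (2, 22, y, 16), (2, 22, y, 2), (2, 4, p, 16), (2, 4, p, 2), (2, 6, n, 16), (2, 6, n, 2)}
σ[G ≠ 16]: keep tuples satisfying G ≠ 16 → {(11, 24, z, 11), (11, 24, z, 19), (11, 24, z, 26), (11, 24, z, 38), (11, 34, t, 11), (11, 34, t, 19), (11, 34, t, 26), (11, 34, t, 38), (2, 11, s, 2), (2, 18, z, 2), (2, 22, y, 2), (2, 4, p, 2), (2, 6, n, 2)}
Projecting to G, C, F: {(11, 11, t), (11, 11, z), (19, 11, t), (19, 11, z), (2, 2, n), (2, 2, p), (2, 2, s), (2, 2, y), (2, 2, z), (26, 11, t), (26, 11, z), (38, 11, t), (38, 11, z)}
σ[F ≠ n and G ≥ 2]: keep tuples satisfying F ≠ n and G ≥ 2 → {(11, 11, t), (11, 11, z), (19, 11, t), (19, 11, z), (2, 2, p), (2, 2, s), (2, 2, y), (2, 2, z), (26, 11, t), (26, 11, z), (38, 11, t), (38, 11, z)}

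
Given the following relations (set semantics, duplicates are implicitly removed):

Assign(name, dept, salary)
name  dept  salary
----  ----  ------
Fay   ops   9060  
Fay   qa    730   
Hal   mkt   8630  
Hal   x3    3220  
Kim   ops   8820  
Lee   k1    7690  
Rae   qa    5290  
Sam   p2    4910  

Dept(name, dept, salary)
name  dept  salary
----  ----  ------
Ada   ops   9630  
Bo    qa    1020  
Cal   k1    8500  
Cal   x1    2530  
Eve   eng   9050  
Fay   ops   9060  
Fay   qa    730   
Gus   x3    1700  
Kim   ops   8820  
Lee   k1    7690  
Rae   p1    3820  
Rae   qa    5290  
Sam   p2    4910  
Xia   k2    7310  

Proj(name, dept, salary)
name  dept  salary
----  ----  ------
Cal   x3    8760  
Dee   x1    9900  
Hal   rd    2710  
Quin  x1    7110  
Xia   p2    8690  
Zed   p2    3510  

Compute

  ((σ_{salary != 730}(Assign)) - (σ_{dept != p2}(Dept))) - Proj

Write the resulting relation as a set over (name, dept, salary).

Filtering on salary != 730 leaves {(Fay, ops, 9060), (Hal, mkt, 8630), (Hal, x3, 3220), (Kim, ops, 8820), (Lee, k1, 7690), (Rae, qa, 5290), (Sam, p2, 4910)}.
Filtering on dept != p2 leaves {(Ada, ops, 9630), (Bo, qa, 1020), (Cal, k1, 8500), (Cal, x1, 2530), (Eve, eng, 9050), (Fay, ops, 9060), (Fay, qa, 730), (Gus, x3, 1700), (Kim, ops, 8820), (Lee, k1, 7690), (Rae, p1, 3820), (Rae, qa, 5290), (Xia, k2, 7310)}.
Set difference of the two operands is {(Hal, mkt, 8630), (Hal, x3, 3220), (Sam, p2, 4910)}.
Set difference of the two operands is {(Hal, mkt, 8630), (Hal, x3, 3220), (Sam, p2, 4910)}.

{(Hal, mkt, 8630), (Hal, x3, 3220), (Sam, p2, 4910)}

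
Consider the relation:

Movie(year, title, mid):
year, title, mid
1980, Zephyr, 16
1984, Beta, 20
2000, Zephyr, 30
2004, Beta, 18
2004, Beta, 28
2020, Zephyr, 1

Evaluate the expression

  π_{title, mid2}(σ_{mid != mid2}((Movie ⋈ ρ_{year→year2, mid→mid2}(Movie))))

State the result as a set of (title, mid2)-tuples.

ρ[year→year2, mid→mid2]: schema becomes (year2, title, mid2); tuples unchanged.
Natural join on title: {(1980, Zephyr, 16, 1980, 16), (1980, Zephyr, 16, 2000, 30), (1980, Zephyr, 16, 2020, 1), (1984, Beta, 20, 1984, 20), (1984, Beta, 20, 2004, 18), (1984, Beta, 20, 2004, 28), (2000, Zephyr, 30, 1980, 16), (2000, Zephyr, 30, 2000, 30), (2000, Zephyr, 30, 2020, 1), (2004, Beta, 18, 1984, 20), (2004, Beta, 18, 2004, 18), (2004, Beta, 18, 2004, 28), (2004, Beta, 28, 1984, 20), (2004, Beta, 28, 2004, 18), (2004, Beta, 28, 2004, 28), (2020, Zephyr, 1, 1980, 16), (2020, Zephyr, 1, 2000, 30), (2020, Zephyr, 1, 2020, 1)}
Selection mid != mid2: {(1980, Zephyr, 16, 2000, 30), (1980, Zephyr, 16, 2020, 1), (1984, Beta, 20, 2004, 18), (1984, Beta, 20, 2004, 28), (2000, Zephyr, 30, 1980, 16), (2000, Zephyr, 30, 2020, 1), (2004, Beta, 18, 1984, 20), (2004, Beta, 18, 2004, 28), (2004, Beta, 28, 1984, 20), (2004, Beta, 28, 2004, 18), (2020, Zephyr, 1, 1980, 16), (2020, Zephyr, 1, 2000, 30)}
π[title, mid2]: project onto (title, mid2) (6 duplicate(s) eliminated) → {(Beta, 18), (Beta, 20), (Beta, 28), (Zephyr, 1), (Zephyr, 16), (Zephyr, 30)}

{(Beta, 18), (Beta, 20), (Beta, 28), (Zephyr, 1), (Zephyr, 16), (Zephyr, 30)}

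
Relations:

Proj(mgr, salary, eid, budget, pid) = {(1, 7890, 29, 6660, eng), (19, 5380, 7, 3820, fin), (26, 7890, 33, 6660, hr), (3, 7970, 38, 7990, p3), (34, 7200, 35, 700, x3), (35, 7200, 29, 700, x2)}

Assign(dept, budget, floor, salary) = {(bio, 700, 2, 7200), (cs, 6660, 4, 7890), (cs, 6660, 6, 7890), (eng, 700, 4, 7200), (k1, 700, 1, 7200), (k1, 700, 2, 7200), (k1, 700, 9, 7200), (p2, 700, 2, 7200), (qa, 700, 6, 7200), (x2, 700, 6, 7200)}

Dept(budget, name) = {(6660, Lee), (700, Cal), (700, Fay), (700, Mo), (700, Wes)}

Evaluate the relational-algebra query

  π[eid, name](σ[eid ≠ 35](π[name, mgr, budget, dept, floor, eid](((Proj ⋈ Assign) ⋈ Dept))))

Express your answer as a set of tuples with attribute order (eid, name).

{(29, Cal), (29, Fay), (29, Lee), (29, Mo), (29, Wes), (33, Lee)}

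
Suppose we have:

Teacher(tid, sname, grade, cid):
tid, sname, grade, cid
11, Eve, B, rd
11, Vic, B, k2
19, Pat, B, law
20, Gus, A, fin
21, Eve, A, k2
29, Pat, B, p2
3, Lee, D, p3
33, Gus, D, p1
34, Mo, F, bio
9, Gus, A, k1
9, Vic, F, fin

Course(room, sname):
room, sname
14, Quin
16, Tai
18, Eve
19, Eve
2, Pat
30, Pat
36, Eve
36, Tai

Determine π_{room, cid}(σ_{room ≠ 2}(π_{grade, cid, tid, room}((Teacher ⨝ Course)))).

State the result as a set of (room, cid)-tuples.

{(18, k2), (18, rd), (19, k2), (19, rd), (30, law), (30, p2), (36, k2), (36, rd)}

Joining Teacher and Course on sname yields {(11, Eve, B, rd, 18), (11, Eve, B, rd, 19), (11, Eve, B, rd, 36), (19, Pat, B, law, 2), (19, Pat, B, law, 30), (21, Eve, A, k2, 18), (21, Eve, A, k2, 19), (21, Eve, A, k2, 36), (29, Pat, B, p2, 2), (29, Pat, B, p2, 30)}.
Keep only column(s) grade, cid, tid, room: {(A, k2, 21, 18), (A, k2, 21, 19), (A, k2, 21, 36), (B, law, 19, 2), (B, law, 19, 30), (B, p2, 29, 2), (B, p2, 29, 30), (B, rd, 11, 18), (B, rd, 11, 19), (B, rd, 11, 36)}
Selection room ≠ 2: {(A, k2, 21, 18), (A, k2, 21, 19), (A, k2, 21, 36), (B, law, 19, 30), (B, p2, 29, 30), (B, rd, 11, 18), (B, rd, 11, 19), (B, rd, 11, 36)}
Keep only column(s) room, cid: {(18, k2), (18, rd), (19, k2), (19, rd), (30, law), (30, p2), (36, k2), (36, rd)}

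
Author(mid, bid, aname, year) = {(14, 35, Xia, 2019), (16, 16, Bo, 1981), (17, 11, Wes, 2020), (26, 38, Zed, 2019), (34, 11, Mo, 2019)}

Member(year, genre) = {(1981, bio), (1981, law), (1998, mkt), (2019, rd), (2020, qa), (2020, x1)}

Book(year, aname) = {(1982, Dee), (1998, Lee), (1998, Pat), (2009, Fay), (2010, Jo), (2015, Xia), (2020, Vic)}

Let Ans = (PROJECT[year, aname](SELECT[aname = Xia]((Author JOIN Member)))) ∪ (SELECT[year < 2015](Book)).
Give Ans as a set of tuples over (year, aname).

Natural join on year: {(14, 35, Xia, 2019, rd), (16, 16, Bo, 1981, bio), (16, 16, Bo, 1981, law), (17, 11, Wes, 2020, qa), (17, 11, Wes, 2020, x1), (26, 38, Zed, 2019, rd), (34, 11, Mo, 2019, rd)}
Filtering on aname = Xia leaves {(14, 35, Xia, 2019, rd)}.
π[year, aname]: project onto (year, aname) → {(2019, Xia)}
Filtering on year < 2015 leaves {(1982, Dee), (1998, Lee), (1998, Pat), (2009, Fay), (2010, Jo)}.
Union: {(2019, Xia)} with {(1982, Dee), (1998, Lee), (1998, Pat), (2009, Fay), (2010, Jo)} → {(1982, Dee), (1998, Lee), (1998, Pat), (2009, Fay), (2010, Jo), (2019, Xia)}

{(1982, Dee), (1998, Lee), (1998, Pat), (2009, Fay), (2010, Jo), (2019, Xia)}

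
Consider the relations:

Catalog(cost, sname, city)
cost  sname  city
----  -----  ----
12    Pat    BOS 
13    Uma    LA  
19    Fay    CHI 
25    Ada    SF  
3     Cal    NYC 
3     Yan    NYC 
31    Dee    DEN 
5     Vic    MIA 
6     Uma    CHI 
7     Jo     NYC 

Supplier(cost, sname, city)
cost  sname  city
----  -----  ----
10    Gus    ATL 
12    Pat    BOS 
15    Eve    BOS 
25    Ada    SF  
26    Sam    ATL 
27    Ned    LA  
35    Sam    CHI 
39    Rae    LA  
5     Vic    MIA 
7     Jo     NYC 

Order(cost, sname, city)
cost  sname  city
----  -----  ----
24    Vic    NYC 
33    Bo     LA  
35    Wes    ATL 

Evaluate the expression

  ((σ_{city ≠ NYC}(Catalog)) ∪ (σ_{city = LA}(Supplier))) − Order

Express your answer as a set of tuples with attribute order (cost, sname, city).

{(12, Pat, BOS), (13, Uma, LA), (19, Fay, CHI), (25, Ada, SF), (27, Ned, LA), (31, Dee, DEN), (39, Rae, LA), (5, Vic, MIA), (6, Uma, CHI)}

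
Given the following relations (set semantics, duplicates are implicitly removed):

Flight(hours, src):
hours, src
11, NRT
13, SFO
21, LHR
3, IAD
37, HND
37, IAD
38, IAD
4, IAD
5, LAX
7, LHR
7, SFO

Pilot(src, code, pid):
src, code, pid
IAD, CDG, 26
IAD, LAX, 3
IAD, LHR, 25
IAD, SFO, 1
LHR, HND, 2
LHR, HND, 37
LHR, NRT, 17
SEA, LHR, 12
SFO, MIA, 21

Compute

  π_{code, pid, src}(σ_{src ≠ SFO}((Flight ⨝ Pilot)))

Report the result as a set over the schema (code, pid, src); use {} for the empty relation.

{(CDG, 26, IAD), (HND, 2, LHR), (HND, 37, LHR), (LAX, 3, IAD), (LHR, 25, IAD), (NRT, 17, LHR), (SFO, 1, IAD)}

Flight ⋈ Pilot (natural join on src): {(13, SFO, MIA, 21), (21, LHR, HND, 2), (21, LHR, HND, 37), (21, LHR, NRT, 17), (3, IAD, CDG, 26), (3, IAD, LAX, 3), (3, IAD, LHR, 25), (3, IAD, SFO, 1), (37, IAD, CDG, 26), (37, IAD, LAX, 3), (37, IAD, LHR, 25), (37, IAD, SFO, 1), (38, IAD, CDG, 26), (38, IAD, LAX, 3), (38, IAD, LHR, 25), (38, IAD, SFO, 1), (4, IAD, CDG, 26), (4, IAD, LAX, 3), (4, IAD, LHR, 25), (4, IAD, SFO, 1), (7, LHR, HND, 2), (7, LHR, HND, 37), (7, LHR, NRT, 17), (7, SFO, MIA, 21)}
Apply σ_{src ≠ SFO}; surviving tuples: {(21, LHR, HND, 2), (21, LHR, HND, 37), (21, LHR, NRT, 17), (3, IAD, CDG, 26), (3, IAD, LAX, 3), (3, IAD, LHR, 25), (3, IAD, SFO, 1), (37, IAD, CDG, 26), (37, IAD, LAX, 3), (37, IAD, LHR, 25), (37, IAD, SFO, 1), (38, IAD, CDG, 26), (38, IAD, LAX, 3), (38, IAD, LHR, 25), (38, IAD, SFO, 1), (4, IAD, CDG, 26), (4, IAD, LAX, 3), (4, IAD, LHR, 25), (4, IAD, SFO, 1), (7, LHR, HND, 2), (7, LHR, HND, 37), (7, LHR, NRT, 17)}
Projecting to code, pid, src (15 duplicate(s) eliminated): {(CDG, 26, IAD), (HND, 2, LHR), (HND, 37, LHR), (LAX, 3, IAD), (LHR, 25, IAD), (NRT, 17, LHR), (SFO, 1, IAD)}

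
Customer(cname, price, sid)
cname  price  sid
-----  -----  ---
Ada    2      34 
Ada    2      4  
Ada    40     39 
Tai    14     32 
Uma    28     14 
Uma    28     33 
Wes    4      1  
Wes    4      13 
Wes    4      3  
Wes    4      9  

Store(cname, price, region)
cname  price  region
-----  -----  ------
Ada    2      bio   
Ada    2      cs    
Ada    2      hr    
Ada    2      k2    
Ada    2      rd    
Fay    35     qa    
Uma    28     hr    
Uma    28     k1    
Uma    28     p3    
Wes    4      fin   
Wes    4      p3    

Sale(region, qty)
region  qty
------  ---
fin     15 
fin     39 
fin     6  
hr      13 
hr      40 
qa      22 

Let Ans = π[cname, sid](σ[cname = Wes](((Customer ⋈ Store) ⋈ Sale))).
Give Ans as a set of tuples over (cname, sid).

Natural join on cname, price: {(Ada, 2, 34, bio), (Ada, 2, 34, cs), (Ada, 2, 34, hr), (Ada, 2, 34, k2), (Ada, 2, 34, rd), (Ada, 2, 4, bio), (Ada, 2, 4, cs), (Ada, 2, 4, hr), (Ada, 2, 4, k2), (Ada, 2, 4, rd), (Uma, 28, 14, hr), (Uma, 28, 14, k1), (Uma, 28, 14, p3), (Uma, 28, 33, hr), (Uma, 28, 33, k1), (Uma, 28, 33, p3), (Wes, 4, 1, fin), (Wes, 4, 1, p3), (Wes, 4, 13, fin), (Wes, 4, 13, p3), (Wes, 4, 3, fin), (Wes, 4, 3, p3), (Wes, 4, 9, fin), (Wes, 4, 9, p3)}
Natural join on region: {(Ada, 2, 34, hr, 13), (Ada, 2, 34, hr, 40), (Ada, 2, 4, hr, 13), (Ada, 2, 4, hr, 40), (Uma, 28, 14, hr, 13), (Uma, 28, 14, hr, 40), (Uma, 28, 33, hr, 13), (Uma, 28, 33, hr, 40), (Wes, 4, 1, fin, 15), (Wes, 4, 1, fin, 39), (Wes, 4, 1, fin, 6), (Wes, 4, 13, fin, 15), (Wes, 4, 13, fin, 39), (Wes, 4, 13, fin, 6), (Wes, 4, 3, fin, 15), (Wes, 4, 3, fin, 39), (Wes, 4, 3, fin, 6), (Wes, 4, 9, fin, 15), (Wes, 4, 9, fin, 39), (Wes, 4, 9, fin, 6)}
Filtering on cname = Wes leaves {(Wes, 4, 1, fin, 15), (Wes, 4, 1, fin, 39), (Wes, 4, 1, fin, 6), (Wes, 4, 13, fin, 15), (Wes, 4, 13, fin, 39), (Wes, 4, 13, fin, 6), (Wes, 4, 3, fin, 15), (Wes, 4, 3, fin, 39), (Wes, 4, 3, fin, 6), (Wes, 4, 9, fin, 15), (Wes, 4, 9, fin, 39), (Wes, 4, 9, fin, 6)}.
Keep only column(s) cname, sid (8 duplicate(s) eliminated): {(Wes, 1), (Wes, 13), (Wes, 3), (Wes, 9)}

{(Wes, 1), (Wes, 13), (Wes, 3), (Wes, 9)}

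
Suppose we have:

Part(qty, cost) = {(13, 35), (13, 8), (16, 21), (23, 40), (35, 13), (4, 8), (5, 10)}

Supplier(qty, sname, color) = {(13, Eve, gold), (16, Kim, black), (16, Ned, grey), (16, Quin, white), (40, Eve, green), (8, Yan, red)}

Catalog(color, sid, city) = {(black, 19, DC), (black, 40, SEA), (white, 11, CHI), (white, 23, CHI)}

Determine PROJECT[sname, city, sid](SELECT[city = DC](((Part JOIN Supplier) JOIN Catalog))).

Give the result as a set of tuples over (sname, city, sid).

Part ⋈ Supplier (natural join on qty): {(13, 35, Eve, gold), (13, 8, Eve, gold), (16, 21, Kim, black), (16, 21, Ned, grey), (16, 21, Quin, white)}
(Part JOIN Supplier) ⋈ Catalog (natural join on color): {(16, 21, Kim, black, 19, DC), (16, 21, Kim, black, 40, SEA), (16, 21, Quin, white, 11, CHI), (16, 21, Quin, white, 23, CHI)}
Selection city = DC: {(16, 21, Kim, black, 19, DC)}
π_{sname, city, sid} gives {(Kim, DC, 19)}.

{(Kim, DC, 19)}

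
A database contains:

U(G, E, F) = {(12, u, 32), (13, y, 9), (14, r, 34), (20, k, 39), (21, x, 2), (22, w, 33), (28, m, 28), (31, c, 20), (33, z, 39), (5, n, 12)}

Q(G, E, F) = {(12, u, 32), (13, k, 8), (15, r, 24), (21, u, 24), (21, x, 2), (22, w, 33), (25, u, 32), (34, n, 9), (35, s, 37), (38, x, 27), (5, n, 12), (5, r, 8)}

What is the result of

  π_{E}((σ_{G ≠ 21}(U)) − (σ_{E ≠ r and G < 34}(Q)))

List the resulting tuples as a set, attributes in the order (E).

{c, k, m, r, y, z}

Selection G ≠ 21: {(12, u, 32), (13, y, 9), (14, r, 34), (20, k, 39), (22, w, 33), (28, m, 28), (31, c, 20), (33, z, 39), (5, n, 12)}
Selection E ≠ r and G < 34: {(12, u, 32), (13, k, 8), (21, u, 24), (21, x, 2), (22, w, 33), (25, u, 32), (5, n, 12)}
Set difference of the two operands is {(13, y, 9), (14, r, 34), (20, k, 39), (28, m, 28), (31, c, 20), (33, z, 39)}.
Projecting to E: {c, k, m, r, y, z}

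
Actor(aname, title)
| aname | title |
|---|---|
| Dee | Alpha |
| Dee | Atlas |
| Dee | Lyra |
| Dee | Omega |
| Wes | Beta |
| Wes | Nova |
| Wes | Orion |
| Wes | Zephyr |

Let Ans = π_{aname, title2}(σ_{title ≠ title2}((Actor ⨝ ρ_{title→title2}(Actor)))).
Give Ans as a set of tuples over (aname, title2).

ρ[title→title2]: schema becomes (aname, title2); tuples unchanged.
Joining Actor and ρ_{title→title2}(Actor) on aname yields {(Dee, Alpha, Alpha), (Dee, Alpha, Atlas), (Dee, Alpha, Lyra), (Dee, Alpha, Omega), (Dee, Atlas, Alpha), (Dee, Atlas, Atlas), (Dee, Atlas, Lyra), (Dee, Atlas, Omega), (Dee, Lyra, Alpha), (Dee, Lyra, Atlas), (Dee, Lyra, Lyra), (Dee, Lyra, Omega), (Dee, Omega, Alpha), (Dee, Omega, Atlas), (Dee, Omega, Lyra), (Dee, Omega, Omega), (Wes, Beta, Beta), (Wes, Beta, Nova), (Wes, Beta, Orion), (Wes, Beta, Zephyr), (Wes, Nova, Beta), (Wes, Nova, Nova), (Wes, Nova, Orion), (Wes, Nova, Zephyr), (Wes, Orion, Beta), (Wes, Orion, Nova), (Wes, Orion, Orion), (Wes, Orion, Zephyr), (Wes, Zephyr, Beta), (Wes, Zephyr, Nova), (Wes, Zephyr, Orion), (Wes, Zephyr, Zephyr)}.
Filtering on title ≠ title2 leaves {(Dee, Alpha, Atlas), (Dee, Alpha, Lyra), (Dee, Alpha, Omega), (Dee, Atlas, Alpha), (Dee, Atlas, Lyra), (Dee, Atlas, Omega), (Dee, Lyra, Alpha), (Dee, Lyra, Atlas), (Dee, Lyra, Omega), (Dee, Omega, Alpha), (Dee, Omega, Atlas), (Dee, Omega, Lyra), (Wes, Beta, Nova), (Wes, Beta, Orion), (Wes, Beta, Zephyr), (Wes, Nova, Beta), (Wes, Nova, Orion), (Wes, Nova, Zephyr), (Wes, Orion, Beta), (Wes, Orion, Nova), (Wes, Orion, Zephyr), (Wes, Zephyr, Beta), (Wes, Zephyr, Nova), (Wes, Zephyr, Orion)}.
Projecting to aname, title2 (16 duplicate(s) eliminated): {(Dee, Alpha), (Dee, Atlas), (Dee, Lyra), (Dee, Omega), (Wes, Beta), (Wes, Nova), (Wes, Orion), (Wes, Zephyr)}

{(Dee, Alpha), (Dee, Atlas), (Dee, Lyra), (Dee, Omega), (Wes, Beta), (Wes, Nova), (Wes, Orion), (Wes, Zephyr)}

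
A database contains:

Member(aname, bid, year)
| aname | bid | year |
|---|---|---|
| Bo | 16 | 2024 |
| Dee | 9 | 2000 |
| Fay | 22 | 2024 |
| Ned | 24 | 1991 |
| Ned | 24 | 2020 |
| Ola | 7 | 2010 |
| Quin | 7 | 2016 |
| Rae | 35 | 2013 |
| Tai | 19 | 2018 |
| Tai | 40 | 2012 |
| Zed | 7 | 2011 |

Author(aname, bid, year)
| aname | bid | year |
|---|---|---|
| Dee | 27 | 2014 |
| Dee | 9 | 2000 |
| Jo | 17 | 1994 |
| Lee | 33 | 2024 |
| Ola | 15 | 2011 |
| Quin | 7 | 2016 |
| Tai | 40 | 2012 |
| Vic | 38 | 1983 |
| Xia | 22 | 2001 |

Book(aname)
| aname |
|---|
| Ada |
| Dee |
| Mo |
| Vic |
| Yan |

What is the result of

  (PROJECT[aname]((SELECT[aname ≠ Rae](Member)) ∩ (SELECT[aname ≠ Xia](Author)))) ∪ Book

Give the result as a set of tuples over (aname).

Apply σ_{aname ≠ Rae}; surviving tuples: {(Bo, 16, 2024), (Dee, 9, 2000), (Fay, 22, 2024), (Ned, 24, 1991), (Ned, 24, 2020), (Ola, 7, 2010), (Quin, 7, 2016), (Tai, 19, 2018), (Tai, 40, 2012), (Zed, 7, 2011)}
Apply σ_{aname ≠ Xia}; surviving tuples: {(Dee, 27, 2014), (Dee, 9, 2000), (Jo, 17, 1994), (Lee, 33, 2024), (Ola, 15, 2011), (Quin, 7, 2016), (Tai, 40, 2012), (Vic, 38, 1983)}
Intersection: {(Bo, 16, 2024), (Dee, 9, 2000), (Fay, 22, 2024), (Ned, 24, 1991), (Ned, 24, 2020), (Ola, 7, 2010), (Quin, 7, 2016), (Tai, 19, 2018), (Tai, 40, 2012), (Zed, 7, 2011)} with {(Dee, 27, 2014), (Dee, 9, 2000), (Jo, 17, 1994), (Lee, 33, 2024), (Ola, 15, 2011), (Quin, 7, 2016), (Tai, 40, 2012), (Vic, 38, 1983)} → {(Dee, 9, 2000), (Quin, 7, 2016), (Tai, 40, 2012)}
π_{aname} gives {Dee, Quin, Tai}.
Union: {Dee, Quin, Tai} with {Ada, Dee, Mo, Vic, Yan} → {Ada, Dee, Mo, Quin, Tai, Vic, Yan}

{Ada, Dee, Mo, Quin, Tai, Vic, Yan}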